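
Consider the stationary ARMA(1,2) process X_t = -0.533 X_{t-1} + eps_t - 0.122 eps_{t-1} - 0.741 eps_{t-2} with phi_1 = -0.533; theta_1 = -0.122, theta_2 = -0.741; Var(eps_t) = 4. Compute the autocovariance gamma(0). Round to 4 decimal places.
\gamma(0) = 6.5742

Multiply the model equation by X_{t-k} and take expectations. With theta_0 = psi_0 = 1 and psi_j the MA(infinity) weights, this gives
  gamma(k) - sum_i phi_i gamma(k-i) = c_k,
  c_k = sigma^2 * sum_{j=k..q} theta_j psi_{j-k}   (c_k = 0 for k > q),
using gamma(-m) = gamma(m).
psi-weights needed (psi_j = theta_j + sum_i phi_i psi_{j-i}):
  psi_1 = theta_1 + phi_1 = -0.122 + (-0.533) = -0.655
  psi_2 = theta_2 + phi_1 psi_1 = -0.741 + (-0.533)(-0.655) = -0.391885
Right-hand sides:
  c_0 = sigma^2 (1 + theta_1 psi_1 + theta_2 psi_2) = 4 * (1 + (-0.122)(-0.655) + (-0.741)(-0.391885)) = 4 * 1.370297 = 5.481187
  c_1 = sigma^2 (theta_1 + theta_2 psi_1) = 4 * (-0.122 + (-0.741)(-0.655)) = 1.45342
  c_2 = sigma^2 theta_2 = 4 * (-0.741) = -2.964
Equations for k = 0 and k = 1 (AR order 1):
  gamma(0) = phi_1 gamma(1) + c_0
  gamma(1) = phi_1 gamma(0) + c_1
Substituting the second into the first: gamma(0) (1 - phi_1^2) = c_0 + phi_1 c_1, so
  gamma(0) = (c_0 + phi_1 c_1) / (1 - phi_1^2) = (5.481187 + (-0.533)(1.45342)) / (1 - (-0.533)^2) = 4.706514 / 0.715911 = 6.574161.
Therefore gamma(0) = 6.5742 (to 4 decimal places).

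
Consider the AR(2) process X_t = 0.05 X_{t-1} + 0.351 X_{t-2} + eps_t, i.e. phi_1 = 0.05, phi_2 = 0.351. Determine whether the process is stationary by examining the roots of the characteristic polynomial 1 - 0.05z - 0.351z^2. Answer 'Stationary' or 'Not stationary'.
\text{Stationary}

The AR(p) characteristic polynomial is P(z) = 1 - 0.05z - 0.351z^2.
Stationarity requires all roots to lie outside the unit circle, i.e. |z| > 1 for every root.
Set 1 + (-0.05) z + (-0.351) z^2 = 0, i.e. a z^2 + b z + c = 0 with a = -0.351, b = -0.05, c = 1.
Discriminant D = b^2 - 4ac = (-0.05)^2 - 4*(-0.351)*1 = 0.0025 - (-1.404) = 1.4065.
D >= 0, so the roots are real: z = (-b +/- sqrt(D)) / (2a) = (0.05 +/- 1.18596) / (-0.702).
  z_1 = (0.05 + 1.18596) / (-0.702) = -1.7606,   |z_1| = 1.7606.
  z_2 = (0.05 - 1.18596) / (-0.702) = 1.6182,   |z_2| = 1.6182.
Moduli of all roots: 1.7606, 1.6182.
All moduli strictly greater than 1? Yes.
Verdict: Stationary.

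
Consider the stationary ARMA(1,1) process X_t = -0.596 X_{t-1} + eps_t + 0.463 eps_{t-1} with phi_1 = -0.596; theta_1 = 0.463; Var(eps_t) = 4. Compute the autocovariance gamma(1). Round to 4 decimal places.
\gamma(1) = -0.5974

Multiply the model equation by X_{t-k} and take expectations. With theta_0 = psi_0 = 1 and psi_j the MA(infinity) weights, this gives
  gamma(k) - sum_i phi_i gamma(k-i) = c_k,
  c_k = sigma^2 * sum_{j=k..q} theta_j psi_{j-k}   (c_k = 0 for k > q),
using gamma(-m) = gamma(m).
psi-weights needed (psi_j = theta_j + sum_i phi_i psi_{j-i}):
  psi_1 = theta_1 + phi_1 = 0.463 + (-0.596) = -0.133
Right-hand sides:
  c_0 = sigma^2 (1 + theta_1 psi_1) = 4 * (1 + (0.463)(-0.133)) = 4 * 0.938421 = 3.753684
  c_1 = sigma^2 theta_1 = 4 * (0.463) = 1.852
  c_2 = 0
Equations for k = 0 and k = 1 (AR order 1):
  gamma(0) = phi_1 gamma(1) + c_0
  gamma(1) = phi_1 gamma(0) + c_1
Substituting the second into the first: gamma(0) (1 - phi_1^2) = c_0 + phi_1 c_1, so
  gamma(0) = (c_0 + phi_1 c_1) / (1 - phi_1^2) = (3.753684 + (-0.596)(1.852)) / (1 - (-0.596)^2) = 2.649892 / 0.644784 = 4.109736.
  gamma(1) = phi_1 gamma(0) + c_1 = (-0.596)(4.109736) + (1.852) = -0.597403.
Therefore gamma(1) = -0.5974 (to 4 decimal places).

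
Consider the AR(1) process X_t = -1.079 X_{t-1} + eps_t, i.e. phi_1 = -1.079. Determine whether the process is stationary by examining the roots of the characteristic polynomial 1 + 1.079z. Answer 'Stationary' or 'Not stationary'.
\text{Not stationary}

The AR(p) characteristic polynomial is P(z) = 1 + 1.079z.
Stationarity requires all roots to lie outside the unit circle, i.e. |z| > 1 for every root.
This is linear in z: 1 + (1.079) z = 0  =>  z = -1/(1.079) = -0.926784,  |z| = 0.926784.
Moduli of all roots: 0.9268.
All moduli strictly greater than 1? No.
Verdict: Not stationary.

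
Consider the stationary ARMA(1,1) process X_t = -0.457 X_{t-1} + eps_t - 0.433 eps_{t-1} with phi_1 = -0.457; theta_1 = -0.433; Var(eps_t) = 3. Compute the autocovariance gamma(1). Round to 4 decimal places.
\gamma(1) = -4.0426

Multiply the model equation by X_{t-k} and take expectations. With theta_0 = psi_0 = 1 and psi_j the MA(infinity) weights, this gives
  gamma(k) - sum_i phi_i gamma(k-i) = c_k,
  c_k = sigma^2 * sum_{j=k..q} theta_j psi_{j-k}   (c_k = 0 for k > q),
using gamma(-m) = gamma(m).
psi-weights needed (psi_j = theta_j + sum_i phi_i psi_{j-i}):
  psi_1 = theta_1 + phi_1 = -0.433 + (-0.457) = -0.89
Right-hand sides:
  c_0 = sigma^2 (1 + theta_1 psi_1) = 3 * (1 + (-0.433)(-0.89)) = 3 * 1.38537 = 4.15611
  c_1 = sigma^2 theta_1 = 3 * (-0.433) = -1.299
  c_2 = 0
Equations for k = 0 and k = 1 (AR order 1):
  gamma(0) = phi_1 gamma(1) + c_0
  gamma(1) = phi_1 gamma(0) + c_1
Substituting the second into the first: gamma(0) (1 - phi_1^2) = c_0 + phi_1 c_1, so
  gamma(0) = (c_0 + phi_1 c_1) / (1 - phi_1^2) = (4.15611 + (-0.457)(-1.299)) / (1 - (-0.457)^2) = 4.749753 / 0.791151 = 6.003599.
  gamma(1) = phi_1 gamma(0) + c_1 = (-0.457)(6.003599) + (-1.299) = -4.042645.
Therefore gamma(1) = -4.0426 (to 4 decimal places).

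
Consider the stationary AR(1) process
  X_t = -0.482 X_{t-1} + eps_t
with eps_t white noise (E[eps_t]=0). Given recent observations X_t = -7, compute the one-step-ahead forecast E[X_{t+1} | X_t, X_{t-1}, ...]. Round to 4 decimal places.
E[X_{t+1} \mid \mathcal F_t] = 3.3740

For an AR(p) model X_t = c + sum_i phi_i X_{t-i} + eps_t, the
one-step-ahead conditional mean is
  E[X_{t+1} | X_t, ...] = c + sum_i phi_i X_{t+1-i}.
Substitute known values:
  E[X_{t+1} | ...] = (-0.482) * (-7)
                   = 3.3740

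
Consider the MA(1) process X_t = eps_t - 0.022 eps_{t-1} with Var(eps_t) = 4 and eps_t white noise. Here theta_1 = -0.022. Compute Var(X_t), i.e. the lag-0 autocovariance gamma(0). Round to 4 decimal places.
\gamma(0) = 4.0019

For an MA(q) process X_t = eps_t + sum_i theta_i eps_{t-i} with
Var(eps_t) = sigma^2, the variance is
  gamma(0) = sigma^2 * (1 + sum_i theta_i^2).
  sum_i theta_i^2 = (-0.022)^2 = 0.000484.
  gamma(0) = 4 * (1 + 0.000484) = 4 * 1.000484 = 4.001936, which rounds to 4.0019.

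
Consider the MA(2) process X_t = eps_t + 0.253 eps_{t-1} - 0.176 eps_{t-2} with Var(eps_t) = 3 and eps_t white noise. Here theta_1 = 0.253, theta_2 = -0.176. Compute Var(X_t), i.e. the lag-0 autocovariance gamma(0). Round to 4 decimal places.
\gamma(0) = 3.2850

For an MA(q) process X_t = eps_t + sum_i theta_i eps_{t-i} with
Var(eps_t) = sigma^2, the variance is
  gamma(0) = sigma^2 * (1 + sum_i theta_i^2).
  sum_i theta_i^2 = (0.253)^2 + (-0.176)^2 = 0.064009 + 0.030976 = 0.094985.
  gamma(0) = 3 * (1 + 0.094985) = 3 * 1.094985 = 3.284955, which rounds to 3.2850.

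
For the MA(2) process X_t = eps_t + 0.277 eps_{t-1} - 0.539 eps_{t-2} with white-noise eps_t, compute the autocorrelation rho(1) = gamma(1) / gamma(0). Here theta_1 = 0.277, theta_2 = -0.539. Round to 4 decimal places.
\rho(1) = 0.0934

For an MA(q) process with theta_0 = 1, the autocovariance is
  gamma(k) = sigma^2 * sum_{i=0..q-k} theta_i * theta_{i+k},
and rho(k) = gamma(k) / gamma(0). Sigma^2 cancels.
  numerator   = (1)*(0.277) + (0.277)*(-0.539) = 0.127697.
  denominator = (1)^2 + (0.277)^2 + (-0.539)^2 = 1.36725.
  rho(1) = 0.127697 / 1.36725 = 0.0934.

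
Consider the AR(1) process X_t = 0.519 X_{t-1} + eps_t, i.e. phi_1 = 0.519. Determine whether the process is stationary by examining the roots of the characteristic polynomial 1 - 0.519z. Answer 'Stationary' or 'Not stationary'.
\text{Stationary}

The AR(p) characteristic polynomial is P(z) = 1 - 0.519z.
Stationarity requires all roots to lie outside the unit circle, i.e. |z| > 1 for every root.
This is linear in z: 1 + (-0.519) z = 0  =>  z = -1/(-0.519) = 1.926782,  |z| = 1.926782.
Moduli of all roots: 1.9268.
All moduli strictly greater than 1? Yes.
Verdict: Stationary.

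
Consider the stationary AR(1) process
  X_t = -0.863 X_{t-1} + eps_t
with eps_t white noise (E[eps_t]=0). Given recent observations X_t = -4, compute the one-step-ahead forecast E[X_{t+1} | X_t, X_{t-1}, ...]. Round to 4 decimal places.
E[X_{t+1} \mid \mathcal F_t] = 3.4520

For an AR(p) model X_t = c + sum_i phi_i X_{t-i} + eps_t, the
one-step-ahead conditional mean is
  E[X_{t+1} | X_t, ...] = c + sum_i phi_i X_{t+1-i}.
Substitute known values:
  E[X_{t+1} | ...] = (-0.863) * (-4)
                   = 3.4520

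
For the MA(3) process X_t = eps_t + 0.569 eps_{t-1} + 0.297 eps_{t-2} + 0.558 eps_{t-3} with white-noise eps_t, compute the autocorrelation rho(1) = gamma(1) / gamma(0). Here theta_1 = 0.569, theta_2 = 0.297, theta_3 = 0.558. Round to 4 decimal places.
\rho(1) = 0.5244

For an MA(q) process with theta_0 = 1, the autocovariance is
  gamma(k) = sigma^2 * sum_{i=0..q-k} theta_i * theta_{i+k},
and rho(k) = gamma(k) / gamma(0). Sigma^2 cancels.
  numerator   = (1)*(0.569) + (0.569)*(0.297) + (0.297)*(0.558) = 0.903719.
  denominator = (1)^2 + (0.569)^2 + (0.297)^2 + (0.558)^2 = 1.723334.
  rho(1) = 0.903719 / 1.723334 = 0.5244.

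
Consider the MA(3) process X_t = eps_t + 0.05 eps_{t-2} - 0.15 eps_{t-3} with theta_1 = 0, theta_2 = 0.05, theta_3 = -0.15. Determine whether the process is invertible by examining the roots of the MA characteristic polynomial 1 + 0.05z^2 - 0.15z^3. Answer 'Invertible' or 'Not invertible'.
\text{Invertible}

The MA(q) characteristic polynomial is P(z) = 1 + 0.05z^2 - 0.15z^3.
Invertibility requires all roots to lie outside the unit circle, i.e. |z| > 1 for every root.
Degree 3: look for a simple real root z0 first, then factor out (1 - z/z0) and solve the remaining quadratic.
Testing z0 = 2: P(2) = 1 + (0)(2) + (0.05)(2)^2 + (-0.15)(2)^3
  = 1 + (0) + (0.2) + (-1.2) = 0.  So z_0 = 2 is a root, |z_0| = 2.
Divide out the factor (1 - 0.5 z) = (1 - z/z0) (since 1/z0 = 0.5):
  P(z) = (1 - 0.5 z)(1 + (0.5) z + (0.3) z^2)
  [check: z-coef 0.5 - (0.5) = 0; z^2-coef 0.3 - (0.5)(0.5) = 0.05; z^3-coef -(0.5)(0.3) = -0.15.]
Remaining roots from the quadratic factor 1 + (0.5) z + (0.3) z^2:
  Set 1 + (0.5) z + (0.3) z^2 = 0, i.e. a z^2 + b z + c = 0 with a = 0.3, b = 0.5, c = 1.
  Discriminant D = b^2 - 4ac = (0.5)^2 - 4*(0.3)*1 = 0.25 - (1.2) = -0.95.
  D < 0, so the roots are the complex-conjugate pair z = (-b +/- i sqrt(-D)) / (2a) = -0.8333 +/- 1.6245i.
  For a conjugate pair |z|^2 = z * conj(z) = (product of roots) = c/a = 1/(0.3) = 3.333333, so |z| = sqrt(3.333333) = 1.8257 for both roots.
Moduli of all roots: 2.0000, 1.8257, 1.8257.
All moduli strictly greater than 1? Yes.
Verdict: Invertible.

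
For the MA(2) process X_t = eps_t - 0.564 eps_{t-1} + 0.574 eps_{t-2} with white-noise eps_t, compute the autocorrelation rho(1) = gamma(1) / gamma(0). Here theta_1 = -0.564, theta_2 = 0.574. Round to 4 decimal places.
\rho(1) = -0.5388

For an MA(q) process with theta_0 = 1, the autocovariance is
  gamma(k) = sigma^2 * sum_{i=0..q-k} theta_i * theta_{i+k},
and rho(k) = gamma(k) / gamma(0). Sigma^2 cancels.
  numerator   = (1)*(-0.564) + (-0.564)*(0.574) = -0.887736.
  denominator = (1)^2 + (-0.564)^2 + (0.574)^2 = 1.647572.
  rho(1) = -0.887736 / 1.647572 = -0.5388.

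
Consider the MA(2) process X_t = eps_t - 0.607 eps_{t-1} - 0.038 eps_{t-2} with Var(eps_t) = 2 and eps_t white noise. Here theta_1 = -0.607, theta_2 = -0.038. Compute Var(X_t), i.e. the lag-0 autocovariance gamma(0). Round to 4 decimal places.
\gamma(0) = 2.7398

For an MA(q) process X_t = eps_t + sum_i theta_i eps_{t-i} with
Var(eps_t) = sigma^2, the variance is
  gamma(0) = sigma^2 * (1 + sum_i theta_i^2).
  sum_i theta_i^2 = (-0.607)^2 + (-0.038)^2 = 0.368449 + 0.001444 = 0.369893.
  gamma(0) = 2 * (1 + 0.369893) = 2 * 1.369893 = 2.739786, which rounds to 2.7398.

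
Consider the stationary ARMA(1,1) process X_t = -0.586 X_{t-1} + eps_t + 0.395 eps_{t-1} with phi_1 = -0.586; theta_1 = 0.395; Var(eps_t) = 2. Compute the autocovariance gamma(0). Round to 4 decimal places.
\gamma(0) = 2.1111

Multiply the model equation by X_{t-k} and take expectations. With theta_0 = psi_0 = 1 and psi_j the MA(infinity) weights, this gives
  gamma(k) - sum_i phi_i gamma(k-i) = c_k,
  c_k = sigma^2 * sum_{j=k..q} theta_j psi_{j-k}   (c_k = 0 for k > q),
using gamma(-m) = gamma(m).
psi-weights needed (psi_j = theta_j + sum_i phi_i psi_{j-i}):
  psi_1 = theta_1 + phi_1 = 0.395 + (-0.586) = -0.191
Right-hand sides:
  c_0 = sigma^2 (1 + theta_1 psi_1) = 2 * (1 + (0.395)(-0.191)) = 2 * 0.924555 = 1.84911
  c_1 = sigma^2 theta_1 = 2 * (0.395) = 0.79
  c_2 = 0
Equations for k = 0 and k = 1 (AR order 1):
  gamma(0) = phi_1 gamma(1) + c_0
  gamma(1) = phi_1 gamma(0) + c_1
Substituting the second into the first: gamma(0) (1 - phi_1^2) = c_0 + phi_1 c_1, so
  gamma(0) = (c_0 + phi_1 c_1) / (1 - phi_1^2) = (1.84911 + (-0.586)(0.79)) / (1 - (-0.586)^2) = 1.38617 / 0.656604 = 2.11112.
Therefore gamma(0) = 2.1111 (to 4 decimal places).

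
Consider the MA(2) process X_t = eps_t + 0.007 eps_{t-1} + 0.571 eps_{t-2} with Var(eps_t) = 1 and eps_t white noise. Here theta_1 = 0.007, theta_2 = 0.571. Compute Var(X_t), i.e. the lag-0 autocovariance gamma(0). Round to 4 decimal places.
\gamma(0) = 1.3261

For an MA(q) process X_t = eps_t + sum_i theta_i eps_{t-i} with
Var(eps_t) = sigma^2, the variance is
  gamma(0) = sigma^2 * (1 + sum_i theta_i^2).
  sum_i theta_i^2 = (0.007)^2 + (0.571)^2 = 0.000049 + 0.326041 = 0.32609.
  gamma(0) = 1 * (1 + 0.32609) = 1 * 1.32609 = 1.32609, which rounds to 1.3261.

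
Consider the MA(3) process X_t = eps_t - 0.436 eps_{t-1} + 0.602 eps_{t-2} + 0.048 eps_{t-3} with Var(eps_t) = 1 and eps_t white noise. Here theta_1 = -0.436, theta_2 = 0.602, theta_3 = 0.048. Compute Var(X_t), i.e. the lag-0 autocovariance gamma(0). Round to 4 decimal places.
\gamma(0) = 1.5548

For an MA(q) process X_t = eps_t + sum_i theta_i eps_{t-i} with
Var(eps_t) = sigma^2, the variance is
  gamma(0) = sigma^2 * (1 + sum_i theta_i^2).
  sum_i theta_i^2 = (-0.436)^2 + (0.602)^2 + (0.048)^2 = 0.190096 + 0.362404 + 0.002304 = 0.554804.
  gamma(0) = 1 * (1 + 0.554804) = 1 * 1.554804 = 1.554804, which rounds to 1.5548.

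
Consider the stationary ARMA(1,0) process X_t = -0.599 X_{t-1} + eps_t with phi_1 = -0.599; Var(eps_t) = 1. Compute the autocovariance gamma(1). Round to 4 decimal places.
\gamma(1) = -0.9342

Multiply the model equation by X_{t-k} and take expectations. With theta_0 = psi_0 = 1 and psi_j the MA(infinity) weights, this gives
  gamma(k) - sum_i phi_i gamma(k-i) = c_k,
  c_k = sigma^2 * sum_{j=k..q} theta_j psi_{j-k}   (c_k = 0 for k > q),
using gamma(-m) = gamma(m).
Pure AR (q = 0): c_0 = sigma^2 = 1, c_k = 0 for k >= 1.
Equations for k = 0 and k = 1 (AR order 1):
  gamma(0) = phi_1 gamma(1) + c_0
  gamma(1) = phi_1 gamma(0) + c_1
Substituting the second into the first: gamma(0) (1 - phi_1^2) = c_0 + phi_1 c_1, so
  gamma(0) = c_0 / (1 - phi_1^2) = 1 / (1 - (-0.599)^2) = 1 / 0.641199 = 1.559578.
  gamma(1) = phi_1 gamma(0) = (-0.599)(1.559578) = -0.934187.
Therefore gamma(1) = -0.9342 (to 4 decimal places).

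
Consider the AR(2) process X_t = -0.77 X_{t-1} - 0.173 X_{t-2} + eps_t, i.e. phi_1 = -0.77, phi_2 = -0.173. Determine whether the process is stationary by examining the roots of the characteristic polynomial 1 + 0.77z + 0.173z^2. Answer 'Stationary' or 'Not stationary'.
\text{Stationary}

The AR(p) characteristic polynomial is P(z) = 1 + 0.77z + 0.173z^2.
Stationarity requires all roots to lie outside the unit circle, i.e. |z| > 1 for every root.
Set 1 + (0.77) z + (0.173) z^2 = 0, i.e. a z^2 + b z + c = 0 with a = 0.173, b = 0.77, c = 1.
Discriminant D = b^2 - 4ac = (0.77)^2 - 4*(0.173)*1 = 0.5929 - (0.692) = -0.0991.
D < 0, so the roots are the complex-conjugate pair z = (-b +/- i sqrt(-D)) / (2a) = -2.2254 +/- 0.9098i.
For a conjugate pair |z|^2 = z * conj(z) = (product of roots) = c/a = 1/(0.173) = 5.780347, so |z| = sqrt(5.780347) = 2.4042 for both roots.
Moduli of all roots: 2.4042, 2.4042.
All moduli strictly greater than 1? Yes.
Verdict: Stationary.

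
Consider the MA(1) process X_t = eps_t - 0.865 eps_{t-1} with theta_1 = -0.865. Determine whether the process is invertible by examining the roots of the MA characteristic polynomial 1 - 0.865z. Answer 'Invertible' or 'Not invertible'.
\text{Invertible}

The MA(q) characteristic polynomial is P(z) = 1 - 0.865z.
Invertibility requires all roots to lie outside the unit circle, i.e. |z| > 1 for every root.
This is linear in z: 1 + (-0.865) z = 0  =>  z = -1/(-0.865) = 1.156069,  |z| = 1.156069.
Moduli of all roots: 1.1561.
All moduli strictly greater than 1? Yes.
Verdict: Invertible.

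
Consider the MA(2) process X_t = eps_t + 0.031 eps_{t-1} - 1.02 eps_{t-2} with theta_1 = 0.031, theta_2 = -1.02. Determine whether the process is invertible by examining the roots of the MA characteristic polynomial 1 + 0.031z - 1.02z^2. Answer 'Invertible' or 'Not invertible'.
\text{Not invertible}

The MA(q) characteristic polynomial is P(z) = 1 + 0.031z - 1.02z^2.
Invertibility requires all roots to lie outside the unit circle, i.e. |z| > 1 for every root.
Set 1 + (0.031) z + (-1.02) z^2 = 0, i.e. a z^2 + b z + c = 0 with a = -1.02, b = 0.031, c = 1.
Discriminant D = b^2 - 4ac = (0.031)^2 - 4*(-1.02)*1 = 0.000961 - (-4.08) = 4.080961.
D >= 0, so the roots are real: z = (-b +/- sqrt(D)) / (2a) = (-0.031 +/- 2.020139) / (-2.04).
  z_1 = (-0.031 + 2.020139) / (-2.04) = -0.9751,   |z_1| = 0.9751.
  z_2 = (-0.031 - 2.020139) / (-2.04) = 1.0055,   |z_2| = 1.0055.
Moduli of all roots: 0.9751, 1.0055.
All moduli strictly greater than 1? No.
Verdict: Not invertible.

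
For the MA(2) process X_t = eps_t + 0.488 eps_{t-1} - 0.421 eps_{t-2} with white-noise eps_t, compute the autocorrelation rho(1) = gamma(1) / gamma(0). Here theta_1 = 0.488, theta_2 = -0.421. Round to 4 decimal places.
\rho(1) = 0.1996

For an MA(q) process with theta_0 = 1, the autocovariance is
  gamma(k) = sigma^2 * sum_{i=0..q-k} theta_i * theta_{i+k},
and rho(k) = gamma(k) / gamma(0). Sigma^2 cancels.
  numerator   = (1)*(0.488) + (0.488)*(-0.421) = 0.282552.
  denominator = (1)^2 + (0.488)^2 + (-0.421)^2 = 1.415385.
  rho(1) = 0.282552 / 1.415385 = 0.1996.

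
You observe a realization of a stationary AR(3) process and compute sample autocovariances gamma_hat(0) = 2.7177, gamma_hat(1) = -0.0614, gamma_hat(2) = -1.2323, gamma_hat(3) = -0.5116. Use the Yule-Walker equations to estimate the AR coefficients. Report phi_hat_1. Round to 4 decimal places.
\hat\phi_{1} = -0.1550

The Yule-Walker equations for an AR(p) process read, in matrix form,
  Gamma_p phi = r_p,   with   (Gamma_p)_{ij} = gamma(|i - j|),
                       (r_p)_i = gamma(i),   i,j = 1..p.
Substitute the sample gammas (Toeplitz matrix and right-hand side of size 3):
  Gamma_p = [[2.7177, -0.0614, -1.2323], [-0.0614, 2.7177, -0.0614], [-1.2323, -0.0614, 2.7177]]
  r_p     = [-0.0614, -1.2323, -0.5116]
Written out (R1..R3):
  (R1) 2.7177 phi_1 - 0.0614 phi_2 - 1.2323 phi_3 = -0.0614
  (R2) -0.0614 phi_1 + 2.7177 phi_2 - 0.0614 phi_3 = -1.2323
  (R3) -1.2323 phi_1 - 0.0614 phi_2 + 2.7177 phi_3 = -0.5116
Gaussian elimination:
  R2 <- R2 - (-0.0614/2.7177) R1 = R2 - (-0.022593) R1:  2.716313 phi_2 - 0.089241 phi_3 = -1.233687
  R3 <- R3 - (-1.2323/2.7177) R1 = R3 - (-0.453435) R1:  -0.089241 phi_2 + 2.158932 phi_3 = -0.539441
  R3 <- R3 - (-0.089241/2.716313) R2 = R3 - (-0.032854) R2:  2.156 phi_3 = -0.579972
Back-substitution:
  phi_hat_3 = -0.579972 / 2.156 = -0.269004
  phi_hat_2 = (-1.233687 - (-0.089241)(-0.269004)) / 2.716313 = -0.463015
  phi_hat_1 = (-0.0614 - (-0.0614)(-0.463015) - (-1.2323)(-0.269004)) / 2.7177 = -0.155029
So phi_hat = [-0.1550, -0.4630, -0.2690].
Therefore phi_hat_1 = -0.1550.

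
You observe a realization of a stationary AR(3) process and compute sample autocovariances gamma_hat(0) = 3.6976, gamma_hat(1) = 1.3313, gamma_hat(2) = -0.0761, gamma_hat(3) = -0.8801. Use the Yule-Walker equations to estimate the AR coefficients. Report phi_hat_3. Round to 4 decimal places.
\hat\phi_{3} = -0.1980

The Yule-Walker equations for an AR(p) process read, in matrix form,
  Gamma_p phi = r_p,   with   (Gamma_p)_{ij} = gamma(|i - j|),
                       (r_p)_i = gamma(i),   i,j = 1..p.
Substitute the sample gammas (Toeplitz matrix and right-hand side of size 3):
  Gamma_p = [[3.6976, 1.3313, -0.0761], [1.3313, 3.6976, 1.3313], [-0.0761, 1.3313, 3.6976]]
  r_p     = [1.3313, -0.0761, -0.8801]
Written out (R1..R3):
  (R1) 3.6976 phi_1 + 1.3313 phi_2 - 0.0761 phi_3 = 1.3313
  (R2) 1.3313 phi_1 + 3.6976 phi_2 + 1.3313 phi_3 = -0.0761
  (R3) -0.0761 phi_1 + 1.3313 phi_2 + 3.6976 phi_3 = -0.8801
Gaussian elimination:
  R2 <- R2 - (1.3313/3.6976) R1 = R2 - (0.360044) R1:  3.218273 phi_2 + 1.358699 phi_3 = -0.555427
  R3 <- R3 - (-0.0761/3.6976) R1 = R3 - (-0.020581) R1:  1.358699 phi_2 + 3.696034 phi_3 = -0.852701
  R3 <- R3 - (1.358699/3.218273) R2 = R3 - (0.422183) R2:  3.122414 phi_3 = -0.618209
Back-substitution:
  phi_hat_3 = -0.618209 / 3.122414 = -0.197991
  phi_hat_2 = (-0.555427 - (1.358699)(-0.197991)) / 3.218273 = -0.088997
  phi_hat_1 = (1.3313 - (1.3313)(-0.088997) - (-0.0761)(-0.197991)) / 3.6976 = 0.388012
So phi_hat = [0.3880, -0.0890, -0.1980].
Therefore phi_hat_3 = -0.1980.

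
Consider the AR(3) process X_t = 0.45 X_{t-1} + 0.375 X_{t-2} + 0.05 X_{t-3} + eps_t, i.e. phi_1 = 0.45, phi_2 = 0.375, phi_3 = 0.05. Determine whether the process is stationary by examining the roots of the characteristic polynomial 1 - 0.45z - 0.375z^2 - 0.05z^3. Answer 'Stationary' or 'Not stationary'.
\text{Stationary}

The AR(p) characteristic polynomial is P(z) = 1 - 0.45z - 0.375z^2 - 0.05z^3.
Stationarity requires all roots to lie outside the unit circle, i.e. |z| > 1 for every root.
Degree 3: look for a simple real root z0 first, then factor out (1 - z/z0) and solve the remaining quadratic.
Testing z0 = -4: P(-4) = 1 + (-0.45)(-4) + (-0.375)(-4)^2 + (-0.05)(-4)^3
  = 1 + (1.8) + (-6) + (3.2) = 0.  So z_0 = -4 is a root, |z_0| = 4.
Divide out the factor (1 + 0.25 z) = (1 - z/z0) (since 1/z0 = -0.25):
  P(z) = (1 + 0.25 z)(1 + (-0.7) z + (-0.2) z^2)
  [check: z-coef -0.7 - (-0.25) = -0.45; z^2-coef -0.2 - (-0.25)(-0.7) = -0.375; z^3-coef -(-0.25)(-0.2) = -0.05.]
Remaining roots from the quadratic factor 1 + (-0.7) z + (-0.2) z^2:
  Set 1 + (-0.7) z + (-0.2) z^2 = 0, i.e. a z^2 + b z + c = 0 with a = -0.2, b = -0.7, c = 1.
  Discriminant D = b^2 - 4ac = (-0.7)^2 - 4*(-0.2)*1 = 0.49 - (-0.8) = 1.29.
  D >= 0, so the roots are real: z = (-b +/- sqrt(D)) / (2a) = (0.7 +/- 1.135782) / (-0.4).
    z_1 = (0.7 + 1.135782) / (-0.4) = -4.5895,   |z_1| = 4.5895.
    z_2 = (0.7 - 1.135782) / (-0.4) = 1.0895,   |z_2| = 1.0895.
Moduli of all roots: 4.0000, 4.5895, 1.0895.
All moduli strictly greater than 1? Yes.
Verdict: Stationary.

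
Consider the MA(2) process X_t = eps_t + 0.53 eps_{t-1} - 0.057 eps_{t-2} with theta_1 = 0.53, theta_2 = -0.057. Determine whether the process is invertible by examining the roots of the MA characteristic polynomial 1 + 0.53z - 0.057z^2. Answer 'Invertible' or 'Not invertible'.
\text{Invertible}

The MA(q) characteristic polynomial is P(z) = 1 + 0.53z - 0.057z^2.
Invertibility requires all roots to lie outside the unit circle, i.e. |z| > 1 for every root.
Set 1 + (0.53) z + (-0.057) z^2 = 0, i.e. a z^2 + b z + c = 0 with a = -0.057, b = 0.53, c = 1.
Discriminant D = b^2 - 4ac = (0.53)^2 - 4*(-0.057)*1 = 0.2809 - (-0.228) = 0.5089.
D >= 0, so the roots are real: z = (-b +/- sqrt(D)) / (2a) = (-0.53 +/- 0.713372) / (-0.114).
  z_1 = (-0.53 + 0.713372) / (-0.114) = -1.6085,   |z_1| = 1.6085.
  z_2 = (-0.53 - 0.713372) / (-0.114) = 10.9068,   |z_2| = 10.9068.
Moduli of all roots: 1.6085, 10.9068.
All moduli strictly greater than 1? Yes.
Verdict: Invertible.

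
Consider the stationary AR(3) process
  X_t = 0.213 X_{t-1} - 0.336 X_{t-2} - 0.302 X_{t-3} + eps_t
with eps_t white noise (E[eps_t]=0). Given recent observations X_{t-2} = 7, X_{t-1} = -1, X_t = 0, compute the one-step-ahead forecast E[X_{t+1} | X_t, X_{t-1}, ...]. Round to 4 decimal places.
E[X_{t+1} \mid \mathcal F_t] = -1.7780

For an AR(p) model X_t = c + sum_i phi_i X_{t-i} + eps_t, the
one-step-ahead conditional mean is
  E[X_{t+1} | X_t, ...] = c + sum_i phi_i X_{t+1-i}.
Substitute known values:
  E[X_{t+1} | ...] = (0.213) * (0) + (-0.336) * (-1) + (-0.302) * (7)
                   = -1.7780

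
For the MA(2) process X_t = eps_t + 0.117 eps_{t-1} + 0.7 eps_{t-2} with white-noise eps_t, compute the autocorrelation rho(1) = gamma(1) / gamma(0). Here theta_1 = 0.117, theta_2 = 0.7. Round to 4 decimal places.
\rho(1) = 0.1323

For an MA(q) process with theta_0 = 1, the autocovariance is
  gamma(k) = sigma^2 * sum_{i=0..q-k} theta_i * theta_{i+k},
and rho(k) = gamma(k) / gamma(0). Sigma^2 cancels.
  numerator   = (1)*(0.117) + (0.117)*(0.7) = 0.1989.
  denominator = (1)^2 + (0.117)^2 + (0.7)^2 = 1.503689.
  rho(1) = 0.1989 / 1.503689 = 0.1323.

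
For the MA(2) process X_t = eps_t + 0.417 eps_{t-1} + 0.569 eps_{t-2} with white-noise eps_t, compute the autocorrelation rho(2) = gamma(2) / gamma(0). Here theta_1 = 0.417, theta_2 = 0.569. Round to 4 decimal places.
\rho(2) = 0.3799

For an MA(q) process with theta_0 = 1, the autocovariance is
  gamma(k) = sigma^2 * sum_{i=0..q-k} theta_i * theta_{i+k},
and rho(k) = gamma(k) / gamma(0). Sigma^2 cancels.
  numerator   = (1)*(0.569) = 0.569.
  denominator = (1)^2 + (0.417)^2 + (0.569)^2 = 1.49765.
  rho(2) = 0.569 / 1.49765 = 0.3799.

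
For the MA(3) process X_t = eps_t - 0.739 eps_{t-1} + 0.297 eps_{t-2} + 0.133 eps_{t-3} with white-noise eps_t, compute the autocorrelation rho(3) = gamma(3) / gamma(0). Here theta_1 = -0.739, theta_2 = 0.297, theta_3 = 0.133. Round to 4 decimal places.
\rho(3) = 0.0805

For an MA(q) process with theta_0 = 1, the autocovariance is
  gamma(k) = sigma^2 * sum_{i=0..q-k} theta_i * theta_{i+k},
and rho(k) = gamma(k) / gamma(0). Sigma^2 cancels.
  numerator   = (1)*(0.133) = 0.133.
  denominator = (1)^2 + (-0.739)^2 + (0.297)^2 + (0.133)^2 = 1.652019.
  rho(3) = 0.133 / 1.652019 = 0.0805.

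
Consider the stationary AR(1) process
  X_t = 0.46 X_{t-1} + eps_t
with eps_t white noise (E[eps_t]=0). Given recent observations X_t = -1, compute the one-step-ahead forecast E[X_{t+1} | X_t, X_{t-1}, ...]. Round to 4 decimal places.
E[X_{t+1} \mid \mathcal F_t] = -0.4600

For an AR(p) model X_t = c + sum_i phi_i X_{t-i} + eps_t, the
one-step-ahead conditional mean is
  E[X_{t+1} | X_t, ...] = c + sum_i phi_i X_{t+1-i}.
Substitute known values:
  E[X_{t+1} | ...] = (0.46) * (-1)
                   = -0.4600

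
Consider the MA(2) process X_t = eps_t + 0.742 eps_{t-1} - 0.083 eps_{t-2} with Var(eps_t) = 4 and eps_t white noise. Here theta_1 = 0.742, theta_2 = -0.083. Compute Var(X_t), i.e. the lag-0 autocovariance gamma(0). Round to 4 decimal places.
\gamma(0) = 6.2298

For an MA(q) process X_t = eps_t + sum_i theta_i eps_{t-i} with
Var(eps_t) = sigma^2, the variance is
  gamma(0) = sigma^2 * (1 + sum_i theta_i^2).
  sum_i theta_i^2 = (0.742)^2 + (-0.083)^2 = 0.550564 + 0.006889 = 0.557453.
  gamma(0) = 4 * (1 + 0.557453) = 4 * 1.557453 = 6.229812, which rounds to 6.2298.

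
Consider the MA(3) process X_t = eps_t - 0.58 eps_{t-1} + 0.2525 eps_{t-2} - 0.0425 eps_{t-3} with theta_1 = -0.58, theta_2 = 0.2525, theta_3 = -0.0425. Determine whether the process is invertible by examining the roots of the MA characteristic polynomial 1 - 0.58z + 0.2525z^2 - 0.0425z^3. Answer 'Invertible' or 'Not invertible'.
\text{Invertible}

The MA(q) characteristic polynomial is P(z) = 1 - 0.58z + 0.2525z^2 - 0.0425z^3.
Invertibility requires all roots to lie outside the unit circle, i.e. |z| > 1 for every root.
Degree 3: look for a simple real root z0 first, then factor out (1 - z/z0) and solve the remaining quadratic.
Testing z0 = 4: P(4) = 1 + (-0.58)(4) + (0.2525)(4)^2 + (-0.0425)(4)^3
  = 1 + (-2.32) + (4.04) + (-2.72) = 0.  So z_0 = 4 is a root, |z_0| = 4.
Divide out the factor (1 - 0.25 z) = (1 - z/z0) (since 1/z0 = 0.25):
  P(z) = (1 - 0.25 z)(1 + (-0.33) z + (0.17) z^2)
  [check: z-coef -0.33 - (0.25) = -0.58; z^2-coef 0.17 - (0.25)(-0.33) = 0.2525; z^3-coef -(0.25)(0.17) = -0.0425.]
Remaining roots from the quadratic factor 1 + (-0.33) z + (0.17) z^2:
  Set 1 + (-0.33) z + (0.17) z^2 = 0, i.e. a z^2 + b z + c = 0 with a = 0.17, b = -0.33, c = 1.
  Discriminant D = b^2 - 4ac = (-0.33)^2 - 4*(0.17)*1 = 0.1089 - (0.68) = -0.5711.
  D < 0, so the roots are the complex-conjugate pair z = (-b +/- i sqrt(-D)) / (2a) = 0.9706 +/- 2.2227i.
  For a conjugate pair |z|^2 = z * conj(z) = (product of roots) = c/a = 1/(0.17) = 5.882353, so |z| = sqrt(5.882353) = 2.4254 for both roots.
Moduli of all roots: 4.0000, 2.4254, 2.4254.
All moduli strictly greater than 1? Yes.
Verdict: Invertible.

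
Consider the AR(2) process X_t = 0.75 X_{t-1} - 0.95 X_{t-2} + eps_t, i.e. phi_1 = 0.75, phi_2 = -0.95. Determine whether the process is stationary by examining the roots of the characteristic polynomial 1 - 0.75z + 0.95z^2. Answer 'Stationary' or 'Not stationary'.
\text{Stationary}

The AR(p) characteristic polynomial is P(z) = 1 - 0.75z + 0.95z^2.
Stationarity requires all roots to lie outside the unit circle, i.e. |z| > 1 for every root.
Set 1 + (-0.75) z + (0.95) z^2 = 0, i.e. a z^2 + b z + c = 0 with a = 0.95, b = -0.75, c = 1.
Discriminant D = b^2 - 4ac = (-0.75)^2 - 4*(0.95)*1 = 0.5625 - (3.8) = -3.2375.
D < 0, so the roots are the complex-conjugate pair z = (-b +/- i sqrt(-D)) / (2a) = 0.3947 +/- 0.947i.
For a conjugate pair |z|^2 = z * conj(z) = (product of roots) = c/a = 1/(0.95) = 1.052632, so |z| = sqrt(1.052632) = 1.026 for both roots.
Moduli of all roots: 1.0260, 1.0260.
All moduli strictly greater than 1? Yes.
Verdict: Stationary.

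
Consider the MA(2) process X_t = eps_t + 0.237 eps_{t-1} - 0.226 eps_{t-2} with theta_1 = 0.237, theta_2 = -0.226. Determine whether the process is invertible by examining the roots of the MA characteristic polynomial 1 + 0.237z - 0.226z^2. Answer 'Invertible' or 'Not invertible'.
\text{Invertible}

The MA(q) characteristic polynomial is P(z) = 1 + 0.237z - 0.226z^2.
Invertibility requires all roots to lie outside the unit circle, i.e. |z| > 1 for every root.
Set 1 + (0.237) z + (-0.226) z^2 = 0, i.e. a z^2 + b z + c = 0 with a = -0.226, b = 0.237, c = 1.
Discriminant D = b^2 - 4ac = (0.237)^2 - 4*(-0.226)*1 = 0.056169 - (-0.904) = 0.960169.
D >= 0, so the roots are real: z = (-b +/- sqrt(D)) / (2a) = (-0.237 +/- 0.979882) / (-0.452).
  z_1 = (-0.237 + 0.979882) / (-0.452) = -1.6435,   |z_1| = 1.6435.
  z_2 = (-0.237 - 0.979882) / (-0.452) = 2.6922,   |z_2| = 2.6922.
Moduli of all roots: 1.6435, 2.6922.
All moduli strictly greater than 1? Yes.
Verdict: Invertible.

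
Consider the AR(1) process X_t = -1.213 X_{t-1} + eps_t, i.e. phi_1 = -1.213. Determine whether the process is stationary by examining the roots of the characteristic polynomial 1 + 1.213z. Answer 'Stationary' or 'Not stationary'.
\text{Not stationary}

The AR(p) characteristic polynomial is P(z) = 1 + 1.213z.
Stationarity requires all roots to lie outside the unit circle, i.e. |z| > 1 for every root.
This is linear in z: 1 + (1.213) z = 0  =>  z = -1/(1.213) = -0.824402,  |z| = 0.824402.
Moduli of all roots: 0.8244.
All moduli strictly greater than 1? No.
Verdict: Not stationary.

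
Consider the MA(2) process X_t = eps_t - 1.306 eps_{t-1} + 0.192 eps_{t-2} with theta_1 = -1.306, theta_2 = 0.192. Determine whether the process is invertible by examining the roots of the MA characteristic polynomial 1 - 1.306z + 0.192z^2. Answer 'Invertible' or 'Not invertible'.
\text{Not invertible}

The MA(q) characteristic polynomial is P(z) = 1 - 1.306z + 0.192z^2.
Invertibility requires all roots to lie outside the unit circle, i.e. |z| > 1 for every root.
Set 1 + (-1.306) z + (0.192) z^2 = 0, i.e. a z^2 + b z + c = 0 with a = 0.192, b = -1.306, c = 1.
Discriminant D = b^2 - 4ac = (-1.306)^2 - 4*(0.192)*1 = 1.705636 - (0.768) = 0.937636.
D >= 0, so the roots are real: z = (-b +/- sqrt(D)) / (2a) = (1.306 +/- 0.968316) / (0.384).
  z_1 = (1.306 + 0.968316) / (0.384) = 5.9227,   |z_1| = 5.9227.
  z_2 = (1.306 - 0.968316) / (0.384) = 0.8794,   |z_2| = 0.8794.
Moduli of all roots: 5.9227, 0.8794.
All moduli strictly greater than 1? No.
Verdict: Not invertible.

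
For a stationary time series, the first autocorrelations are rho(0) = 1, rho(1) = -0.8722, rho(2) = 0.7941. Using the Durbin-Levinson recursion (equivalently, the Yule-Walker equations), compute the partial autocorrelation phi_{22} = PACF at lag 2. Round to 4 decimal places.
\phi_{22} = 0.1395

The PACF at lag k is phi_{kk}, the last component of the solution
to the Yule-Walker system G_k phi = r_k where
  (G_k)_{ij} = rho(|i - j|), (r_k)_i = rho(i), i,j = 1..k.
Equivalently, Durbin-Levinson gives phi_{kk} iteratively:
  phi_{11} = rho(1)
  phi_{kk} = [rho(k) - sum_{j=1..k-1} phi_{k-1,j} rho(k-j)]
            / [1 - sum_{j=1..k-1} phi_{k-1,j} rho(j)],
  phi_{k,j} = phi_{k-1,j} - phi_{kk} phi_{k-1,k-j},  j = 1..k-1.
Step k = 1:
  phi_11 = rho(1) = -0.8722.
Step k = 2:
  phi_22 = [rho(2) - phi_11 rho(1)] / [1 - phi_11 rho(1)] = [0.7941 - (-0.8722)(-0.8722)] / [1 - (-0.8722)(-0.8722)]
         = 0.03336716 / 0.23926716 = 0.1395.
Therefore phi_{22} = 0.1395.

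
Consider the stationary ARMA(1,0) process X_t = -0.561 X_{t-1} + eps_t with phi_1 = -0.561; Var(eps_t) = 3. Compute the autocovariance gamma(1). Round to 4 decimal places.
\gamma(1) = -2.4559

Multiply the model equation by X_{t-k} and take expectations. With theta_0 = psi_0 = 1 and psi_j the MA(infinity) weights, this gives
  gamma(k) - sum_i phi_i gamma(k-i) = c_k,
  c_k = sigma^2 * sum_{j=k..q} theta_j psi_{j-k}   (c_k = 0 for k > q),
using gamma(-m) = gamma(m).
Pure AR (q = 0): c_0 = sigma^2 = 3, c_k = 0 for k >= 1.
Equations for k = 0 and k = 1 (AR order 1):
  gamma(0) = phi_1 gamma(1) + c_0
  gamma(1) = phi_1 gamma(0) + c_1
Substituting the second into the first: gamma(0) (1 - phi_1^2) = c_0 + phi_1 c_1, so
  gamma(0) = c_0 / (1 - phi_1^2) = 3 / (1 - (-0.561)^2) = 3 / 0.685279 = 4.377779.
  gamma(1) = phi_1 gamma(0) = (-0.561)(4.377779) = -2.455934.
Therefore gamma(1) = -2.4559 (to 4 decimal places).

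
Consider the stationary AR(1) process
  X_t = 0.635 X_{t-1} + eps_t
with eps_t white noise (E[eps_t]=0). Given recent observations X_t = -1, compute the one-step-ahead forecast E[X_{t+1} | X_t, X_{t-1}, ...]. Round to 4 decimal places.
E[X_{t+1} \mid \mathcal F_t] = -0.6350

For an AR(p) model X_t = c + sum_i phi_i X_{t-i} + eps_t, the
one-step-ahead conditional mean is
  E[X_{t+1} | X_t, ...] = c + sum_i phi_i X_{t+1-i}.
Substitute known values:
  E[X_{t+1} | ...] = (0.635) * (-1)
                   = -0.6350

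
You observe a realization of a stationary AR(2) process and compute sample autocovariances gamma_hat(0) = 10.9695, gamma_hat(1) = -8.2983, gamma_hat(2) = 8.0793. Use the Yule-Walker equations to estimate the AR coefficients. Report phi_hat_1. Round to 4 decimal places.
\hat\phi_{1} = -0.4660

The Yule-Walker equations for an AR(p) process read, in matrix form,
  Gamma_p phi = r_p,   with   (Gamma_p)_{ij} = gamma(|i - j|),
                       (r_p)_i = gamma(i),   i,j = 1..p.
Substitute the sample gammas (Toeplitz matrix and right-hand side of size 2):
  Gamma_p = [[10.9695, -8.2983], [-8.2983, 10.9695]]
  r_p     = [-8.2983, 8.0793]
Written out:
  10.9695 phi_1 - 8.2983 phi_2 = -8.2983
  -8.2983 phi_1 + 10.9695 phi_2 = 8.0793
Solve by Cramer's rule:
  det = gamma(0)^2 - gamma(1)^2 = (10.9695)^2 - (-8.2983)^2 = 120.32993025 - 68.86178289 = 51.46814736
  phi_hat_1 = [gamma(1) gamma(0) - gamma(1) gamma(2)] / det = [(-8.2983)(10.9695) - (-8.2983)(8.0793)] / 51.46814736 = -23.98374666 / 51.46814736 = -0.466
  phi_hat_2 = [gamma(0) gamma(2) - gamma(1)^2] / det = [(10.9695)(8.0793) - (-8.2983)^2] / 51.46814736 = 19.76409846 / 51.46814736 = 0.384
So phi_hat = [-0.4660, 0.3840].
Therefore phi_hat_1 = -0.4660.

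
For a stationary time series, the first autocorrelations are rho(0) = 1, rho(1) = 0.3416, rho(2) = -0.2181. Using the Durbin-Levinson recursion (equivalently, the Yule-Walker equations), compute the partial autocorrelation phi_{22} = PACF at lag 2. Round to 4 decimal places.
\phi_{22} = -0.3790

The PACF at lag k is phi_{kk}, the last component of the solution
to the Yule-Walker system G_k phi = r_k where
  (G_k)_{ij} = rho(|i - j|), (r_k)_i = rho(i), i,j = 1..k.
Equivalently, Durbin-Levinson gives phi_{kk} iteratively:
  phi_{11} = rho(1)
  phi_{kk} = [rho(k) - sum_{j=1..k-1} phi_{k-1,j} rho(k-j)]
            / [1 - sum_{j=1..k-1} phi_{k-1,j} rho(j)],
  phi_{k,j} = phi_{k-1,j} - phi_{kk} phi_{k-1,k-j},  j = 1..k-1.
Step k = 1:
  phi_11 = rho(1) = 0.3416.
Step k = 2:
  phi_22 = [rho(2) - phi_11 rho(1)] / [1 - phi_11 rho(1)] = [-0.2181 - (0.3416)(0.3416)] / [1 - (0.3416)(0.3416)]
         = -0.33479056 / 0.88330944 = -0.379.
Therefore phi_{22} = -0.3790.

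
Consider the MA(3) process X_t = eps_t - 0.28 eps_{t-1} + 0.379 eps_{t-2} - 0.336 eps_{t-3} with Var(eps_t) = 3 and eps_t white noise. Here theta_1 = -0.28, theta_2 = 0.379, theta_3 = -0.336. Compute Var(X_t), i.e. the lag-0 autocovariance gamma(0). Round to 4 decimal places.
\gamma(0) = 4.0048

For an MA(q) process X_t = eps_t + sum_i theta_i eps_{t-i} with
Var(eps_t) = sigma^2, the variance is
  gamma(0) = sigma^2 * (1 + sum_i theta_i^2).
  sum_i theta_i^2 = (-0.28)^2 + (0.379)^2 + (-0.336)^2 = 0.0784 + 0.143641 + 0.112896 = 0.334937.
  gamma(0) = 3 * (1 + 0.334937) = 3 * 1.334937 = 4.004811, which rounds to 4.0048.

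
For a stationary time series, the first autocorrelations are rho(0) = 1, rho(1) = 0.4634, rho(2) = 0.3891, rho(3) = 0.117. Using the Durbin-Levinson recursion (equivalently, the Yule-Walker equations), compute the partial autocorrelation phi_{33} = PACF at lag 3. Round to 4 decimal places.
\phi_{33} = -0.1690

The PACF at lag k is phi_{kk}, the last component of the solution
to the Yule-Walker system G_k phi = r_k where
  (G_k)_{ij} = rho(|i - j|), (r_k)_i = rho(i), i,j = 1..k.
Equivalently, Durbin-Levinson gives phi_{kk} iteratively:
  phi_{11} = rho(1)
  phi_{kk} = [rho(k) - sum_{j=1..k-1} phi_{k-1,j} rho(k-j)]
            / [1 - sum_{j=1..k-1} phi_{k-1,j} rho(j)],
  phi_{k,j} = phi_{k-1,j} - phi_{kk} phi_{k-1,k-j},  j = 1..k-1.
Step k = 1:
  phi_11 = rho(1) = 0.4634.
Step k = 2:
  phi_22 = [rho(2) - phi_11 rho(1)] / [1 - phi_11 rho(1)] = [0.3891 - (0.4634)(0.4634)] / [1 - (0.4634)(0.4634)]
         = 0.17436044 / 0.78526044 = 0.222042.
  Update: phi_21 = phi_11 - phi_22 phi_11 = 0.4634 - (0.222042)(0.4634) = 0.360506.
Step k = 3:
  phi_33 = [rho(3) - phi_21 rho(2) - phi_22 rho(1)] / [1 - phi_21 rho(1) - phi_22 rho(2)]
    numerator   = 0.117 - (0.360506)(0.3891) - (0.222042)(0.4634) = -0.12616692
    denominator = 1 - (0.360506)(0.4634) - (0.222042)(0.3891) = 0.74654518
  phi_33 = -0.12616692 / 0.74654518 = -0.169.
Therefore phi_{33} = -0.1690.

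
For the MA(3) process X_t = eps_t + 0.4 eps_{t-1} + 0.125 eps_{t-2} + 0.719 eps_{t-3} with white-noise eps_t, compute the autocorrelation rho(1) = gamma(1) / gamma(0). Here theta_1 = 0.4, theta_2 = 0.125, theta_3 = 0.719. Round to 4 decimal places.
\rho(1) = 0.3190

For an MA(q) process with theta_0 = 1, the autocovariance is
  gamma(k) = sigma^2 * sum_{i=0..q-k} theta_i * theta_{i+k},
and rho(k) = gamma(k) / gamma(0). Sigma^2 cancels.
  numerator   = (1)*(0.4) + (0.4)*(0.125) + (0.125)*(0.719) = 0.539875.
  denominator = (1)^2 + (0.4)^2 + (0.125)^2 + (0.719)^2 = 1.692586.
  rho(1) = 0.539875 / 1.692586 = 0.3190.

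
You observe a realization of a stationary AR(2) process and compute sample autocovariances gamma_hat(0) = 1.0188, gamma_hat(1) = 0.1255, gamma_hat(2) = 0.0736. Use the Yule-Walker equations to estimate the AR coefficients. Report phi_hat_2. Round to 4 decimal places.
\hat\phi_{2} = 0.0579

The Yule-Walker equations for an AR(p) process read, in matrix form,
  Gamma_p phi = r_p,   with   (Gamma_p)_{ij} = gamma(|i - j|),
                       (r_p)_i = gamma(i),   i,j = 1..p.
Substitute the sample gammas (Toeplitz matrix and right-hand side of size 2):
  Gamma_p = [[1.0188, 0.1255], [0.1255, 1.0188]]
  r_p     = [0.1255, 0.0736]
Written out:
  1.0188 phi_1 + 0.1255 phi_2 = 0.1255
  0.1255 phi_1 + 1.0188 phi_2 = 0.0736
Solve by Cramer's rule:
  det = gamma(0)^2 - gamma(1)^2 = (1.0188)^2 - (0.1255)^2 = 1.03795344 - 0.01575025 = 1.02220319
  phi_hat_1 = [gamma(1) gamma(0) - gamma(1) gamma(2)] / det = [(0.1255)(1.0188) - (0.1255)(0.0736)] / 1.02220319 = 0.1186226 / 1.02220319 = 0.116
  phi_hat_2 = [gamma(0) gamma(2) - gamma(1)^2] / det = [(1.0188)(0.0736) - (0.1255)^2] / 1.02220319 = 0.05923343 / 1.02220319 = 0.0579
So phi_hat = [0.1160, 0.0579].
Therefore phi_hat_2 = 0.0579.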